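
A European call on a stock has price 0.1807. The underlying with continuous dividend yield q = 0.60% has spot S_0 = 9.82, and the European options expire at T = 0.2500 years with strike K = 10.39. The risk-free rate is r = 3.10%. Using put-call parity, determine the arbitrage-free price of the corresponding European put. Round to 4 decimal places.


Answer: Put price = 0.6852

Derivation:
Put-call parity: C - P = S_0 * exp(-qT) - K * exp(-rT).
S_0 * exp(-qT) = 9.8200 * 0.99850112 = 9.80528104
K * exp(-rT) = 10.3900 * 0.99227995 = 10.30978872
P = C - S*exp(-qT) + K*exp(-rT)
P = 0.1807 - 9.80528104 + 10.30978872 = 0.6852


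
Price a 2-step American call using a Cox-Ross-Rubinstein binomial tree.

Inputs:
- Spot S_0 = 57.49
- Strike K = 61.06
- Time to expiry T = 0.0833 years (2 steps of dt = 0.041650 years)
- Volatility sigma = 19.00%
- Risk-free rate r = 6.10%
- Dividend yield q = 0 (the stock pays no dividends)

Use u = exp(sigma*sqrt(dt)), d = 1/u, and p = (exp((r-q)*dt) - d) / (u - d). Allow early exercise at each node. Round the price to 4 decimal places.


dt = T/N = 0.041650
u = exp(sigma*sqrt(dt)) = 1.039537; d = 1/u = 0.961966
p = (exp((r-q)*dt) - d) / (u - d) = 0.523101
Discount per step: exp(-r*dt) = 0.997463
Stock lattice S(k, i) with i counting down-moves:
  k=0: S(0,0) = 57.4900
  k=1: S(1,0) = 59.7630; S(1,1) = 55.3034
  k=2: S(2,0) = 62.1259; S(2,1) = 57.4900; S(2,2) = 53.2001
Terminal payoffs V(N, i) = max(S_T - K, 0):
  V(2,0) = 1.065882; V(2,1) = 0.000000; V(2,2) = 0.000000
Backward induction: V(k, i) = exp(-r*dt) * [p * V(k+1, i) + (1-p) * V(k+1, i+1)]; then take max(V_cont, immediate exercise) for American.
  V(1,0) = exp(-r*dt) * [p*1.065882 + (1-p)*0.000000] = 0.556150; exercise = 0.000000; V(1,0) = max -> 0.556150
  V(1,1) = exp(-r*dt) * [p*0.000000 + (1-p)*0.000000] = 0.000000; exercise = 0.000000; V(1,1) = max -> 0.000000
  V(0,0) = exp(-r*dt) * [p*0.556150 + (1-p)*0.000000] = 0.290184; exercise = 0.000000; V(0,0) = max -> 0.290184

Answer: Price = V(0,0) = 0.2902


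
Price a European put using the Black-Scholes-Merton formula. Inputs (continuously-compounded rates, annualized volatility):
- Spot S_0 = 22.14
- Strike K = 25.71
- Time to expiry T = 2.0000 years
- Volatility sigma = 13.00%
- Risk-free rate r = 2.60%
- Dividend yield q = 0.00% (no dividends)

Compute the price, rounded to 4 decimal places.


d1 = (ln(S/K) + (r - q + 0.5*sigma^2) * T) / (sigma * sqrt(T)) = -0.43837408
d2 = d1 - sigma * sqrt(T) = -0.62222184
exp(-rT) = 0.94932887; exp(-qT) = 1.00000000
P = K * exp(-rT) * N(-d2) - S_0 * exp(-qT) * N(-d1)
N(-d1) = 0.66944243; N(-d2) = 0.73310200
P = 25.7100 * 0.94932887 * 0.73310200 - 22.1400 * 1.00000000 * 0.66944243 = 3.0715

Answer: Price = 3.0715


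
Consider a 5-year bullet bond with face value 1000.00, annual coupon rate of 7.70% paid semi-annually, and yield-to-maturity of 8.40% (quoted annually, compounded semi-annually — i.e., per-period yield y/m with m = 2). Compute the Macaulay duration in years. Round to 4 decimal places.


Answer: Macaulay duration = 4.2304 years

Derivation:
Coupon per period c = face * coupon_rate / m = 38.500000
Periods per year m = 2; per-period yield y/m = 0.042000
Number of cashflows N = 10
Cashflows (t years, CF_t, discount factor 1/(1+y/m)^(m*t), PV):
  t = 0.5000: CF_t = 38.500000, DF = 0.959693, PV = 36.948177
  t = 1.0000: CF_t = 38.500000, DF = 0.921010, PV = 35.458903
  t = 1.5000: CF_t = 38.500000, DF = 0.883887, PV = 34.029657
  t = 2.0000: CF_t = 38.500000, DF = 0.848260, PV = 32.658020
  t = 2.5000: CF_t = 38.500000, DF = 0.814069, PV = 31.341670
  t = 3.0000: CF_t = 38.500000, DF = 0.781257, PV = 30.078378
  t = 3.5000: CF_t = 38.500000, DF = 0.749766, PV = 28.866006
  t = 4.0000: CF_t = 38.500000, DF = 0.719545, PV = 27.702501
  t = 4.5000: CF_t = 38.500000, DF = 0.690543, PV = 26.585893
  t = 5.0000: CF_t = 1038.500000, DF = 0.662709, PV = 688.223204
Price P = sum_t PV_t = 971.892409
Macaulay numerator sum_t t * PV_t:
  t * PV_t at t = 0.5000: 18.474088
  t * PV_t at t = 1.0000: 35.458903
  t * PV_t at t = 1.5000: 51.044486
  t * PV_t at t = 2.0000: 65.316040
  t * PV_t at t = 2.5000: 78.354175
  t * PV_t at t = 3.0000: 90.235135
  t * PV_t at t = 3.5000: 101.031021
  t * PV_t at t = 4.0000: 110.810004
  t * PV_t at t = 4.5000: 119.636520
  t * PV_t at t = 5.0000: 3441.116021
Macaulay duration D = (sum_t t * PV_t) / P = 4111.476392 / 971.892409 = 4.230382


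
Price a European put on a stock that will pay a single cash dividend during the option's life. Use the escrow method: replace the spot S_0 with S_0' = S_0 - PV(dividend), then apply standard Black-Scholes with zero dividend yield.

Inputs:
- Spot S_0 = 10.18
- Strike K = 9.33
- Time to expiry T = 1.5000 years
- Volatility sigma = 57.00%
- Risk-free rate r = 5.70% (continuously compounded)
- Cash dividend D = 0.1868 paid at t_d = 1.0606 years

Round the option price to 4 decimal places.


PV(D) = D * exp(-r * t_d) = 0.1868 * 0.94133688 = 0.17584173
S_0' = S_0 - PV(D) = 10.1800 - 0.17584173 = 10.00415827
d1 = (ln(S_0'/K) + (r + sigma^2/2)*T) / (sigma*sqrt(T)) = 0.57146283
d2 = d1 - sigma*sqrt(T) = -0.12664174
exp(-rT) = 0.91805314
N(-d1) = 0.28384297; N(-d2) = 0.55038802
P = K * exp(-rT) * N(-d2) - S_0' * N(-d1) = 9.3300 * 0.91805314 * 0.55038802 - 10.00415827 * 0.28384297 = 1.8747

Answer: Price = 1.8747


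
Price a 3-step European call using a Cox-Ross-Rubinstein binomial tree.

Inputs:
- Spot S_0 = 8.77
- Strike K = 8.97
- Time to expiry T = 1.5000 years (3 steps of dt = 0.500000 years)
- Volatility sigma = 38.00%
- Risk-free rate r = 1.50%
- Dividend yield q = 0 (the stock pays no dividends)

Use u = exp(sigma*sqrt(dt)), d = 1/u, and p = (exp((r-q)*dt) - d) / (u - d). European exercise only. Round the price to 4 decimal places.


dt = T/N = 0.500000
u = exp(sigma*sqrt(dt)) = 1.308263; d = 1/u = 0.764372
p = (exp((r-q)*dt) - d) / (u - d) = 0.447067
Discount per step: exp(-r*dt) = 0.992528
Stock lattice S(k, i) with i counting down-moves:
  k=0: S(0,0) = 8.7700
  k=1: S(1,0) = 11.4735; S(1,1) = 6.7035
  k=2: S(2,0) = 15.0103; S(2,1) = 8.7700; S(2,2) = 5.1240
  k=3: S(3,0) = 19.6375; S(3,1) = 11.4735; S(3,2) = 6.7035; S(3,3) = 3.9166
Terminal payoffs V(N, i) = max(S_T - K, 0):
  V(3,0) = 10.667452; V(3,1) = 2.503470; V(3,2) = 0.000000; V(3,3) = 0.000000
Backward induction: V(k, i) = exp(-r*dt) * [p * V(k+1, i) + (1-p) * V(k+1, i+1)].
  V(2,0) = exp(-r*dt) * [p*10.667452 + (1-p)*2.503470] = 6.107343
  V(2,1) = exp(-r*dt) * [p*2.503470 + (1-p)*0.000000] = 1.110857
  V(2,2) = exp(-r*dt) * [p*0.000000 + (1-p)*0.000000] = 0.000000
  V(1,0) = exp(-r*dt) * [p*6.107343 + (1-p)*1.110857] = 3.319633
  V(1,1) = exp(-r*dt) * [p*1.110857 + (1-p)*0.000000] = 0.492917
  V(0,0) = exp(-r*dt) * [p*3.319633 + (1-p)*0.492917] = 1.743524

Answer: Price = V(0,0) = 1.7435


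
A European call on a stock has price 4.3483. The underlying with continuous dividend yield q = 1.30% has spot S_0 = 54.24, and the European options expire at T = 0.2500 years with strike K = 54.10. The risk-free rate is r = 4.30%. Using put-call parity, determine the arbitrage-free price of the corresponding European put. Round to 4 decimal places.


Answer: Put price = 3.8058

Derivation:
Put-call parity: C - P = S_0 * exp(-qT) - K * exp(-rT).
S_0 * exp(-qT) = 54.2400 * 0.99675528 = 54.06400614
K * exp(-rT) = 54.1000 * 0.98930757 = 53.52153979
P = C - S*exp(-qT) + K*exp(-rT)
P = 4.3483 - 54.06400614 + 53.52153979 = 3.8058


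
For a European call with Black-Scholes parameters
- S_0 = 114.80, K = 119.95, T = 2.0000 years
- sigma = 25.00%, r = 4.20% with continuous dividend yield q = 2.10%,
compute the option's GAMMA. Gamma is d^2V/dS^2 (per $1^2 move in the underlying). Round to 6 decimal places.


d1 = 0.1714493375; d2 = -0.1821040531
phi(d1) = 0.3931217295; exp(-qT) = 0.9588697806; exp(-rT) = 0.9194312561
Gamma = exp(-qT) * phi(d1) / (S * sigma * sqrt(T)) = 0.9588697806 * 0.3931217295 / (114.8000 * 0.2500 * 1.4142135624) = 0.009287

Answer: Gamma = 0.009287


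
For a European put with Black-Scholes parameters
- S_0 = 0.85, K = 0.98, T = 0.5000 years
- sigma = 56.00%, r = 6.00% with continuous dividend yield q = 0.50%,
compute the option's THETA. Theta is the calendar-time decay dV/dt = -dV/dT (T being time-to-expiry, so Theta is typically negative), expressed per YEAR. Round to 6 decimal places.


d1 = -0.0919648487; d2 = -0.4879446462
phi(d1) = 0.3972588086; exp(-qT) = 0.9975031224; exp(-rT) = 0.9704455335
Theta = -S*exp(-qT)*phi(d1)*sigma/(2*sqrt(T)) + r*K*exp(-rT)*N(-d2) - q*S*exp(-qT)*N(-d1)
N(-d1) = 0.5366370161; N(-d2) = 0.6872054752; sqrt(T) = 0.7071067812
Term 1 = -0.8500 * 0.9975031224 * 0.3972588086 * 0.5600 / (2 * 0.7071067812) = -0.1333766344
Term 2 = 0.0600 * 0.9800 * 0.9704455335 * 0.6872054752 = 0.0392134545
Term 3 = -0.0050 * 0.8500 * 0.9975031224 * 0.5366370161 = -0.0022750127
Theta = -0.1333766344 + (0.0392134545) + (-0.0022750127) = -0.096438

Answer: Theta = -0.096438


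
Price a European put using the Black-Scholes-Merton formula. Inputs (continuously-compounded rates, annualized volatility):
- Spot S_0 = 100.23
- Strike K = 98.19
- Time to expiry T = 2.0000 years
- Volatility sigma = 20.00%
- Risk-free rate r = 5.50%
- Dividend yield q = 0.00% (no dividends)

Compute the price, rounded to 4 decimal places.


d1 = (ln(S/K) + (r - q + 0.5*sigma^2) * T) / (sigma * sqrt(T)) = 0.60303186
d2 = d1 - sigma * sqrt(T) = 0.32018915
exp(-rT) = 0.89583414; exp(-qT) = 1.00000000
P = K * exp(-rT) * N(-d2) - S_0 * exp(-qT) * N(-d1)
N(-d1) = 0.27324375; N(-d2) = 0.37441247
P = 98.1900 * 0.89583414 * 0.37441247 - 100.2300 * 1.00000000 * 0.27324375 = 5.5468

Answer: Price = 5.5468


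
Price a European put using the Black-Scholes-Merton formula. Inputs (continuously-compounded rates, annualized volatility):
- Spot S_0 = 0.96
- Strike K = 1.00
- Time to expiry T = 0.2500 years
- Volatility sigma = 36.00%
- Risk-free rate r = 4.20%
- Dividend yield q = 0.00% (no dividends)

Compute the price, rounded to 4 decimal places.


d1 = (ln(S/K) + (r - q + 0.5*sigma^2) * T) / (sigma * sqrt(T)) = -0.07845553
d2 = d1 - sigma * sqrt(T) = -0.25845553
exp(-rT) = 0.98955493; exp(-qT) = 1.00000000
P = K * exp(-rT) * N(-d2) - S_0 * exp(-qT) * N(-d1)
N(-d1) = 0.53126715; N(-d2) = 0.60197232
P = 1.0000 * 0.98955493 * 0.60197232 - 0.9600 * 1.00000000 * 0.53126715 = 0.0857

Answer: Price = 0.0857


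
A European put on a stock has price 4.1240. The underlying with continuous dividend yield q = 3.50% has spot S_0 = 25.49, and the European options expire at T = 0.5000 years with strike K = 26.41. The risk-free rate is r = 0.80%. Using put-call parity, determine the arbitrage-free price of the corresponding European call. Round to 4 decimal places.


Put-call parity: C - P = S_0 * exp(-qT) - K * exp(-rT).
S_0 * exp(-qT) = 25.4900 * 0.98265224 = 25.04780549
K * exp(-rT) = 26.4100 * 0.99600799 = 26.30457100
C = P + S*exp(-qT) - K*exp(-rT)
C = 4.1240 + 25.04780549 - 26.30457100 = 2.8672

Answer: Call price = 2.8672


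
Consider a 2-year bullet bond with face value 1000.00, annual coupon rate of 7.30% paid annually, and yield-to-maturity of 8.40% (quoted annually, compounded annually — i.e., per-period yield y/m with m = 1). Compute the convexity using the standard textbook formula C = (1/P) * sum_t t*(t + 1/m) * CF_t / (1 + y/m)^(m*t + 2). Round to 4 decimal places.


Answer: Convexity = 4.8723

Derivation:
Coupon per period c = face * coupon_rate / m = 73.000000
Periods per year m = 1; per-period yield y/m = 0.084000
Number of cashflows N = 2
Cashflows (t years, CF_t, discount factor 1/(1+y/m)^(m*t), PV):
  t = 1.0000: CF_t = 73.000000, DF = 0.922509, PV = 67.343173
  t = 2.0000: CF_t = 1073.000000, DF = 0.851023, PV = 913.147969
Price P = sum_t PV_t = 980.491143
Convexity numerator sum_t t*(t + 1/m) * CF_t / (1+y/m)^(m*t + 2):
  t = 1.0000: term = 114.621215
  t = 2.0000: term = 4662.661026
Convexity = (1/P) * sum = 4777.282242 / 980.491143 = 4.872336


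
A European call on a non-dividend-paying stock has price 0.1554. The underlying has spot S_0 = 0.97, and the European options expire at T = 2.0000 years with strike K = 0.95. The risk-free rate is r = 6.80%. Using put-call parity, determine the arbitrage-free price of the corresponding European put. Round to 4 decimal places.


Put-call parity: C - P = S_0 * exp(-qT) - K * exp(-rT).
S_0 * exp(-qT) = 0.9700 * 1.00000000 = 0.97000000
K * exp(-rT) = 0.9500 * 0.87284263 = 0.82920050
P = C - S*exp(-qT) + K*exp(-rT)
P = 0.1554 - 0.97000000 + 0.82920050 = 0.0146

Answer: Put price = 0.0146


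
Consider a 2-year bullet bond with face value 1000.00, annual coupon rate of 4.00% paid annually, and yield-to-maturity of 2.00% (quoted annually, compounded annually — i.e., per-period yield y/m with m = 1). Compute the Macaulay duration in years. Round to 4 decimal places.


Answer: Macaulay duration = 1.9623 years

Derivation:
Coupon per period c = face * coupon_rate / m = 40.000000
Periods per year m = 1; per-period yield y/m = 0.020000
Number of cashflows N = 2
Cashflows (t years, CF_t, discount factor 1/(1+y/m)^(m*t), PV):
  t = 1.0000: CF_t = 40.000000, DF = 0.980392, PV = 39.215686
  t = 2.0000: CF_t = 1040.000000, DF = 0.961169, PV = 999.615532
Price P = sum_t PV_t = 1038.831219
Macaulay numerator sum_t t * PV_t:
  t * PV_t at t = 1.0000: 39.215686
  t * PV_t at t = 2.0000: 1999.231065
Macaulay duration D = (sum_t t * PV_t) / P = 2038.446751 / 1038.831219 = 1.962250


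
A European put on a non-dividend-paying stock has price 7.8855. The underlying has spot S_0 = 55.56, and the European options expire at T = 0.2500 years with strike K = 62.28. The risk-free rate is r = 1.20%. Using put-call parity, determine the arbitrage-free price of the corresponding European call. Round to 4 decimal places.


Put-call parity: C - P = S_0 * exp(-qT) - K * exp(-rT).
S_0 * exp(-qT) = 55.5600 * 1.00000000 = 55.56000000
K * exp(-rT) = 62.2800 * 0.99700450 = 62.09343998
C = P + S*exp(-qT) - K*exp(-rT)
C = 7.8855 + 55.56000000 - 62.09343998 = 1.3521

Answer: Call price = 1.3521


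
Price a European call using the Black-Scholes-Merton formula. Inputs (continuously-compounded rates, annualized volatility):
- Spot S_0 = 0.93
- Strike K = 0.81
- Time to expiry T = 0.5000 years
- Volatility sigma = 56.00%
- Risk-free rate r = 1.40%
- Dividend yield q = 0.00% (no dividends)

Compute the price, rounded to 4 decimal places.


d1 = (ln(S/K) + (r - q + 0.5*sigma^2) * T) / (sigma * sqrt(T)) = 0.56454986
d2 = d1 - sigma * sqrt(T) = 0.16857006
exp(-rT) = 0.99302444; exp(-qT) = 1.00000000
C = S_0 * exp(-qT) * N(d1) - K * exp(-rT) * N(d2)
N(d1) = 0.71381001; N(d2) = 0.56693258
C = 0.9300 * 1.00000000 * 0.71381001 - 0.8100 * 0.99302444 * 0.56693258 = 0.2078

Answer: Price = 0.2078


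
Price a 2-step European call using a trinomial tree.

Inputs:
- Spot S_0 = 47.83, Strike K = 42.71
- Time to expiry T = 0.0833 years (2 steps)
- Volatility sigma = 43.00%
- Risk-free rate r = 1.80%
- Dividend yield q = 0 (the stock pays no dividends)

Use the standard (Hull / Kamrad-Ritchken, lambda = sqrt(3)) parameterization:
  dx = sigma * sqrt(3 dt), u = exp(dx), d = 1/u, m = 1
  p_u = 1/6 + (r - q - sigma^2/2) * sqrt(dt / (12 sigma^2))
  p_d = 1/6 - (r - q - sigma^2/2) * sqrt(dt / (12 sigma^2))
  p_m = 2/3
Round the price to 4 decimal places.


Answer: Price = V(0,0) = 5.7977

Derivation:
dt = T/N = 0.041650; dx = sigma*sqrt(3*dt) = 0.151998
u = exp(dx) = 1.164157; d = 1/u = 0.858990
p_u = 0.156466, p_m = 0.666667, p_d = 0.176867
Discount per step: exp(-r*dt) = 0.999251
Stock lattice S(k, j) with j the centered position index:
  k=0: S(0,+0) = 47.8300
  k=1: S(1,-1) = 41.0855; S(1,+0) = 47.8300; S(1,+1) = 55.6816
  k=2: S(2,-2) = 35.2921; S(2,-1) = 41.0855; S(2,+0) = 47.8300; S(2,+1) = 55.6816; S(2,+2) = 64.8222
Terminal payoffs V(N, j) = max(S_T - K, 0):
  V(2,-2) = 0.000000; V(2,-1) = 0.000000; V(2,+0) = 5.120000; V(2,+1) = 12.971648; V(2,+2) = 22.112201
Backward induction: V(k, j) = exp(-r*dt) * [p_u * V(k+1, j+1) + p_m * V(k+1, j) + p_d * V(k+1, j-1)]
  V(1,-1) = exp(-r*dt) * [p_u*5.120000 + p_m*0.000000 + p_d*0.000000] = 0.800507
  V(1,+0) = exp(-r*dt) * [p_u*12.971648 + p_m*5.120000 + p_d*0.000000] = 5.438881
  V(1,+1) = exp(-r*dt) * [p_u*22.112201 + p_m*12.971648 + p_d*5.120000] = 13.003387
  V(0,+0) = exp(-r*dt) * [p_u*13.003387 + p_m*5.438881 + p_d*0.800507] = 5.797748


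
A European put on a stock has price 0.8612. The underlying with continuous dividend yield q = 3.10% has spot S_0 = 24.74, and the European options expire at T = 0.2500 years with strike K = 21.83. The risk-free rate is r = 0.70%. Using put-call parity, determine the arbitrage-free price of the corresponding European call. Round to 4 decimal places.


Answer: Call price = 3.6184

Derivation:
Put-call parity: C - P = S_0 * exp(-qT) - K * exp(-rT).
S_0 * exp(-qT) = 24.7400 * 0.99227995 = 24.54900606
K * exp(-rT) = 21.8300 * 0.99825153 = 21.79183091
C = P + S*exp(-qT) - K*exp(-rT)
C = 0.8612 + 24.54900606 - 21.79183091 = 3.6184


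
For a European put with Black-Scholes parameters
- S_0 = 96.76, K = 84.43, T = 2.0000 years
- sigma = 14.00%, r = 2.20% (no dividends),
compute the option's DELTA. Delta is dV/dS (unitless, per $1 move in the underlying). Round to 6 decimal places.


Answer: Delta = -0.156319

Derivation:
d1 = 1.0097025067; d2 = 0.8117126080
phi(d1) = 0.2396230754; exp(-qT) = 1.0000000000; exp(-rT) = 0.9569539575
N(-d1) = 0.1563189206
Delta = -exp(-qT) * N(-d1) = -1.0000000000 * 0.1563189206 = -0.156319


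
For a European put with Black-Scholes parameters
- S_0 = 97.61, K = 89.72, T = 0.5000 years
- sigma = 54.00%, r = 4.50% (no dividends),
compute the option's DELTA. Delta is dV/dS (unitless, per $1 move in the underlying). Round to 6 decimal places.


Answer: Delta = -0.318969

Derivation:
d1 = 0.4705828039; d2 = 0.0887451420
phi(d1) = 0.3571274276; exp(-qT) = 1.0000000000; exp(-rT) = 0.9777512372
N(-d1) = 0.3189693450
Delta = -exp(-qT) * N(-d1) = -1.0000000000 * 0.3189693450 = -0.318969


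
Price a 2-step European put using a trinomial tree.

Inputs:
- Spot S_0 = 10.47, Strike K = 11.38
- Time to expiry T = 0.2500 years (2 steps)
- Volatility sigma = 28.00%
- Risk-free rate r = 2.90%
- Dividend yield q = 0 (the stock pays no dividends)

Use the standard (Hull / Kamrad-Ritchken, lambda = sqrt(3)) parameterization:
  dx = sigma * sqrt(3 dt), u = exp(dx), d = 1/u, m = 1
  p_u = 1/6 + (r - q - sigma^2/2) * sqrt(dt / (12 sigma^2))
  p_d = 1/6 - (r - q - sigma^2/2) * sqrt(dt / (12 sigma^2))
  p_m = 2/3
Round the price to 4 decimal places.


dt = T/N = 0.125000; dx = sigma*sqrt(3*dt) = 0.171464
u = exp(dx) = 1.187042; d = 1/u = 0.842430
p_u = 0.162949, p_m = 0.666667, p_d = 0.170385
Discount per step: exp(-r*dt) = 0.996382
Stock lattice S(k, j) with j the centered position index:
  k=0: S(0,+0) = 10.4700
  k=1: S(1,-1) = 8.8202; S(1,+0) = 10.4700; S(1,+1) = 12.4283
  k=2: S(2,-2) = 7.4304; S(2,-1) = 8.8202; S(2,+0) = 10.4700; S(2,+1) = 12.4283; S(2,+2) = 14.7529
Terminal payoffs V(N, j) = max(K - S_T, 0):
  V(2,-2) = 3.949557; V(2,-1) = 2.559754; V(2,+0) = 0.910000; V(2,+1) = 0.000000; V(2,+2) = 0.000000
Backward induction: V(k, j) = exp(-r*dt) * [p_u * V(k+1, j+1) + p_m * V(k+1, j) + p_d * V(k+1, j-1)]
  V(1,-1) = exp(-r*dt) * [p_u*0.910000 + p_m*2.559754 + p_d*3.949557] = 2.518584
  V(1,+0) = exp(-r*dt) * [p_u*0.000000 + p_m*0.910000 + p_d*2.559754] = 1.039036
  V(1,+1) = exp(-r*dt) * [p_u*0.000000 + p_m*0.000000 + p_d*0.910000] = 0.154489
  V(0,+0) = exp(-r*dt) * [p_u*0.154489 + p_m*1.039036 + p_d*2.518584] = 1.142842

Answer: Price = V(0,0) = 1.1428


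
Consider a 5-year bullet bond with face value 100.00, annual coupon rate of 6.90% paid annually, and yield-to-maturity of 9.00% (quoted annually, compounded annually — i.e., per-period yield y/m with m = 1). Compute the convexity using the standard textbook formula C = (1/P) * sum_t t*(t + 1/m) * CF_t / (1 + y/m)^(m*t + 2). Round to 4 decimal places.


Coupon per period c = face * coupon_rate / m = 6.900000
Periods per year m = 1; per-period yield y/m = 0.090000
Number of cashflows N = 5
Cashflows (t years, CF_t, discount factor 1/(1+y/m)^(m*t), PV):
  t = 1.0000: CF_t = 6.900000, DF = 0.917431, PV = 6.330275
  t = 2.0000: CF_t = 6.900000, DF = 0.841680, PV = 5.807592
  t = 3.0000: CF_t = 6.900000, DF = 0.772183, PV = 5.328066
  t = 4.0000: CF_t = 6.900000, DF = 0.708425, PV = 4.888134
  t = 5.0000: CF_t = 106.900000, DF = 0.649931, PV = 69.477665
Price P = sum_t PV_t = 91.831732
Convexity numerator sum_t t*(t + 1/m) * CF_t / (1+y/m)^(m*t + 2):
  t = 1.0000: term = 10.656132
  t = 2.0000: term = 29.328804
  t = 3.0000: term = 53.814319
  t = 4.0000: term = 82.284891
  t = 5.0000: term = 1754.338823
Convexity = (1/P) * sum = 1930.422969 / 91.831732 = 21.021306

Answer: Convexity = 21.0213


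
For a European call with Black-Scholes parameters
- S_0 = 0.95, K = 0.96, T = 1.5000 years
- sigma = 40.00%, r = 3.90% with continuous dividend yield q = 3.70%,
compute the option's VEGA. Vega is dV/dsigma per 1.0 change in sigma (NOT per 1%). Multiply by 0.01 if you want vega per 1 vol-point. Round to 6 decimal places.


d1 = 0.2296982473; d2 = -0.2601997013
phi(d1) = 0.3885555337; exp(-qT) = 0.9460120237; exp(-rT) = 0.9431782404
Vega = S * exp(-qT) * phi(d1) * sqrt(T) = 0.9500 * 0.9460120237 * 0.3885555337 * 1.2247448714 = 0.427680

Answer: Vega = 0.427680


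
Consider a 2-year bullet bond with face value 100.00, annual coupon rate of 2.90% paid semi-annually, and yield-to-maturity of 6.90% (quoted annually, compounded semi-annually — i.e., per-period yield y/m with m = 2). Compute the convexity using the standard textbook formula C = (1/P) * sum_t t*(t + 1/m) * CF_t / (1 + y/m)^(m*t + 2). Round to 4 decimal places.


Coupon per period c = face * coupon_rate / m = 1.450000
Periods per year m = 2; per-period yield y/m = 0.034500
Number of cashflows N = 4
Cashflows (t years, CF_t, discount factor 1/(1+y/m)^(m*t), PV):
  t = 0.5000: CF_t = 1.450000, DF = 0.966651, PV = 1.401643
  t = 1.0000: CF_t = 1.450000, DF = 0.934413, PV = 1.354899
  t = 1.5000: CF_t = 1.450000, DF = 0.903251, PV = 1.309714
  t = 2.0000: CF_t = 101.450000, DF = 0.873128, PV = 88.578857
Price P = sum_t PV_t = 92.645114
Convexity numerator sum_t t*(t + 1/m) * CF_t / (1+y/m)^(m*t + 2):
  t = 0.5000: term = 0.654857
  t = 1.0000: term = 1.899054
  t = 1.5000: term = 3.671443
  t = 2.0000: term = 413.846309
Convexity = (1/P) * sum = 420.071662 / 92.645114 = 4.534202

Answer: Convexity = 4.5342


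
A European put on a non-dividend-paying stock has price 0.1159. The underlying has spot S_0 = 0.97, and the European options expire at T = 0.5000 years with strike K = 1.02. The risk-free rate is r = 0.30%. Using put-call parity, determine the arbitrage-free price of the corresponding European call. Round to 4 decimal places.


Answer: Call price = 0.0674

Derivation:
Put-call parity: C - P = S_0 * exp(-qT) - K * exp(-rT).
S_0 * exp(-qT) = 0.9700 * 1.00000000 = 0.97000000
K * exp(-rT) = 1.0200 * 0.99850112 = 1.01847115
C = P + S*exp(-qT) - K*exp(-rT)
C = 0.1159 + 0.97000000 - 1.01847115 = 0.0674


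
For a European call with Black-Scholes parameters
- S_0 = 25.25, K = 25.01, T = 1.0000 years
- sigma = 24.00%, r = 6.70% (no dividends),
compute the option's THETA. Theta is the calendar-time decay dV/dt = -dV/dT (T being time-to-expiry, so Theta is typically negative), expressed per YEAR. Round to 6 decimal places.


Answer: Theta = -2.004878

Derivation:
d1 = 0.4389600451; d2 = 0.1989600451
phi(d1) = 0.3623004301; exp(-qT) = 1.0000000000; exp(-rT) = 0.9351952013
Theta = -S*exp(-qT)*phi(d1)*sigma/(2*sqrt(T)) - r*K*exp(-rT)*N(d2) + q*S*exp(-qT)*N(d1)
N(d1) = 0.6696547563; N(d2) = 0.5788530005; sqrt(T) = 1.0000000000
Term 1 = -25.2500 * 1.0000000000 * 0.3623004301 * 0.2400 / (2 * 1.0000000000) = -1.0977703032
Term 2 = -0.0670 * 25.0100 * 0.9351952013 * 0.5788530005 = -0.9071081166
Term 3 = 0 (no dividend yield, q = 0)
Theta = -1.0977703032 + (-0.9071081166) + (0.0000000000) = -2.004878


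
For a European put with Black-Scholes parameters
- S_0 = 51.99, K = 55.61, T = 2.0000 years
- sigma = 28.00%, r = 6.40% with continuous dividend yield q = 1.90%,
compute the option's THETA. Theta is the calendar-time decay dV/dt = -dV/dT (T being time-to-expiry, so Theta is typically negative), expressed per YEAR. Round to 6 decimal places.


Answer: Theta = -0.552099

Derivation:
d1 = 0.2552866380; d2 = -0.1406931595
phi(d1) = 0.3861520146; exp(-qT) = 0.9627129409; exp(-rT) = 0.8798533791
Theta = -S*exp(-qT)*phi(d1)*sigma/(2*sqrt(T)) + r*K*exp(-rT)*N(-d2) - q*S*exp(-qT)*N(-d1)
N(-d1) = 0.3992508597; N(-d2) = 0.5559438254; sqrt(T) = 1.4142135624
Term 1 = -51.9900 * 0.9627129409 * 0.3861520146 * 0.2800 / (2 * 1.4142135624) = -1.9133215802
Term 2 = 0.0640 * 55.6100 * 0.8798533791 * 0.5559438254 = 1.7409010469
Term 3 = -0.0190 * 51.9900 * 0.9627129409 * 0.3992508597 = -0.3796785725
Theta = -1.9133215802 + (1.7409010469) + (-0.3796785725) = -0.552099


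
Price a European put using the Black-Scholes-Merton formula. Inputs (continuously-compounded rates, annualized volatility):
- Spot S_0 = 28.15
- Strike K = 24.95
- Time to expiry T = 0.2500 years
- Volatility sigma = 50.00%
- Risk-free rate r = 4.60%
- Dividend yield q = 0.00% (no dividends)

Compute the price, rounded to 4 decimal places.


d1 = (ln(S/K) + (r - q + 0.5*sigma^2) * T) / (sigma * sqrt(T)) = 0.65369413
d2 = d1 - sigma * sqrt(T) = 0.40369413
exp(-rT) = 0.98856587; exp(-qT) = 1.00000000
P = K * exp(-rT) * N(-d2) - S_0 * exp(-qT) * N(-d1)
N(-d1) = 0.25665444; N(-d2) = 0.34321883
P = 24.9500 * 0.98856587 * 0.34321883 - 28.1500 * 1.00000000 * 0.25665444 = 1.2406

Answer: Price = 1.2406


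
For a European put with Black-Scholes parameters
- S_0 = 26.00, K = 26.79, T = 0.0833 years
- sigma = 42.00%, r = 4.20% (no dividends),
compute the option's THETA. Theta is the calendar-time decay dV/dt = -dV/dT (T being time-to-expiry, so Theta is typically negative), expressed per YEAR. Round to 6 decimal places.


d1 = -0.1574541734; d2 = -0.2786734788
phi(d1) = 0.3940275526; exp(-qT) = 1.0000000000; exp(-rT) = 0.9965075130
Theta = -S*exp(-qT)*phi(d1)*sigma/(2*sqrt(T)) + r*K*exp(-rT)*N(-d2) - q*S*exp(-qT)*N(-d1)
N(-d1) = 0.5625565392; N(-d2) = 0.6097522913; sqrt(T) = 0.2886173938
Term 1 = -26.0000 * 1.0000000000 * 0.3940275526 * 0.4200 / (2 * 0.2886173938) = -7.4541260624
Term 2 = 0.0420 * 26.7900 * 0.9965075130 * 0.6097522913 = 0.6836849539
Term 3 = 0 (no dividend yield, q = 0)
Theta = -7.4541260624 + (0.6836849539) + (0.0000000000) = -6.770441

Answer: Theta = -6.770441


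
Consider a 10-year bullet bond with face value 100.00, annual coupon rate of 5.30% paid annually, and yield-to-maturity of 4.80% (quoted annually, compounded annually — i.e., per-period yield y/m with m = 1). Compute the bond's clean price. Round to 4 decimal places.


Coupon per period c = face * coupon_rate / m = 5.300000
Periods per year m = 1; per-period yield y/m = 0.048000
Number of cashflows N = 10
Cashflows (t years, CF_t, discount factor 1/(1+y/m)^(m*t), PV):
  t = 1.0000: CF_t = 5.300000, DF = 0.954198, PV = 5.057252
  t = 2.0000: CF_t = 5.300000, DF = 0.910495, PV = 4.825622
  t = 3.0000: CF_t = 5.300000, DF = 0.868793, PV = 4.604601
  t = 4.0000: CF_t = 5.300000, DF = 0.829001, PV = 4.393703
  t = 5.0000: CF_t = 5.300000, DF = 0.791031, PV = 4.192465
  t = 6.0000: CF_t = 5.300000, DF = 0.754801, PV = 4.000444
  t = 7.0000: CF_t = 5.300000, DF = 0.720230, PV = 3.817217
  t = 8.0000: CF_t = 5.300000, DF = 0.687242, PV = 3.642383
  t = 9.0000: CF_t = 5.300000, DF = 0.655765, PV = 3.475556
  t = 10.0000: CF_t = 105.300000, DF = 0.625730, PV = 65.889399
Price P = sum_t PV_t = 103.898643

Answer: Price = 103.8986


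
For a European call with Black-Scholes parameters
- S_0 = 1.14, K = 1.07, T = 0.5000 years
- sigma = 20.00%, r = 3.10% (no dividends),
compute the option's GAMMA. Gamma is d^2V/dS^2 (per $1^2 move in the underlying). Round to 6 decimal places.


Answer: Gamma = 2.031145

Derivation:
d1 = 0.6284030665; d2 = 0.4869817103
phi(d1) = 0.3274618431; exp(-qT) = 1.0000000000; exp(-rT) = 0.9846195068
Gamma = exp(-qT) * phi(d1) / (S * sigma * sqrt(T)) = 1.0000000000 * 0.3274618431 / (1.1400 * 0.2000 * 0.7071067812) = 2.031145


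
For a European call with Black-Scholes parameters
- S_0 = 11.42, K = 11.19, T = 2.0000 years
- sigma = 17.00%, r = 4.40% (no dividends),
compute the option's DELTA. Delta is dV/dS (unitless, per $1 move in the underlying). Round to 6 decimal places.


Answer: Delta = 0.715955

Derivation:
d1 = 0.5708667786; d2 = 0.3304504730
phi(d1) = 0.3389566782; exp(-qT) = 1.0000000000; exp(-rT) = 0.9157608767
N(d1) = 0.7159550240
Delta = exp(-qT) * N(d1) = 1.0000000000 * 0.7159550240 = 0.715955


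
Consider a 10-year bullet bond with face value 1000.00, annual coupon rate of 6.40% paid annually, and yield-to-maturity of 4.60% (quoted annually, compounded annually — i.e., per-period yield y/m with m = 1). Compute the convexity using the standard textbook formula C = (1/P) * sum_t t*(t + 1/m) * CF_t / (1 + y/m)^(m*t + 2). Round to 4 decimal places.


Coupon per period c = face * coupon_rate / m = 64.000000
Periods per year m = 1; per-period yield y/m = 0.046000
Number of cashflows N = 10
Cashflows (t years, CF_t, discount factor 1/(1+y/m)^(m*t), PV):
  t = 1.0000: CF_t = 64.000000, DF = 0.956023, PV = 61.185468
  t = 2.0000: CF_t = 64.000000, DF = 0.913980, PV = 58.494712
  t = 3.0000: CF_t = 64.000000, DF = 0.873786, PV = 55.922287
  t = 4.0000: CF_t = 64.000000, DF = 0.835359, PV = 53.462989
  t = 5.0000: CF_t = 64.000000, DF = 0.798623, PV = 51.111844
  t = 6.0000: CF_t = 64.000000, DF = 0.763501, PV = 48.864096
  t = 7.0000: CF_t = 64.000000, DF = 0.729925, PV = 46.715197
  t = 8.0000: CF_t = 64.000000, DF = 0.697825, PV = 44.660800
  t = 9.0000: CF_t = 64.000000, DF = 0.667137, PV = 42.696749
  t = 10.0000: CF_t = 1064.000000, DF = 0.637798, PV = 678.617075
Price P = sum_t PV_t = 1141.731216
Convexity numerator sum_t t*(t + 1/m) * CF_t / (1+y/m)^(m*t + 2):
  t = 1.0000: term = 111.844573
  t = 2.0000: term = 320.777934
  t = 3.0000: term = 613.342130
  t = 4.0000: term = 977.281916
  t = 5.0000: term = 1401.455902
  t = 6.0000: term = 1875.753598
  t = 7.0000: term = 2391.017970
  t = 8.0000: term = 2938.973195
  t = 9.0000: term = 3512.157260
  t = 10.0000: term = 68226.658052
Convexity = (1/P) * sum = 82369.262531 / 1141.731216 = 72.144180

Answer: Convexity = 72.1442


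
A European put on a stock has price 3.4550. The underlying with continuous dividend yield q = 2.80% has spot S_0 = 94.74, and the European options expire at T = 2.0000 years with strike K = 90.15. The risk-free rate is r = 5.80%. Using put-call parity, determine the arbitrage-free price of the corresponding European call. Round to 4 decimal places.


Answer: Call price = 12.7590

Derivation:
Put-call parity: C - P = S_0 * exp(-qT) - K * exp(-rT).
S_0 * exp(-qT) = 94.7400 * 0.94553914 = 89.58037773
K * exp(-rT) = 90.1500 * 0.89047522 = 80.27634138
C = P + S*exp(-qT) - K*exp(-rT)
C = 3.4550 + 89.58037773 - 80.27634138 = 12.7590


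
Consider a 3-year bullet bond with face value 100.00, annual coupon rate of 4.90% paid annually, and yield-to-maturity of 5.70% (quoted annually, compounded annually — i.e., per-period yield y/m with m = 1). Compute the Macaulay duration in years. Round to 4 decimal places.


Answer: Macaulay duration = 2.8604 years

Derivation:
Coupon per period c = face * coupon_rate / m = 4.900000
Periods per year m = 1; per-period yield y/m = 0.057000
Number of cashflows N = 3
Cashflows (t years, CF_t, discount factor 1/(1+y/m)^(m*t), PV):
  t = 1.0000: CF_t = 4.900000, DF = 0.946074, PV = 4.635762
  t = 2.0000: CF_t = 4.900000, DF = 0.895056, PV = 4.385773
  t = 3.0000: CF_t = 104.900000, DF = 0.846789, PV = 88.828131
Price P = sum_t PV_t = 97.849666
Macaulay numerator sum_t t * PV_t:
  t * PV_t at t = 1.0000: 4.635762
  t * PV_t at t = 2.0000: 8.771545
  t * PV_t at t = 3.0000: 266.484394
Macaulay duration D = (sum_t t * PV_t) / P = 279.891701 / 97.849666 = 2.860426


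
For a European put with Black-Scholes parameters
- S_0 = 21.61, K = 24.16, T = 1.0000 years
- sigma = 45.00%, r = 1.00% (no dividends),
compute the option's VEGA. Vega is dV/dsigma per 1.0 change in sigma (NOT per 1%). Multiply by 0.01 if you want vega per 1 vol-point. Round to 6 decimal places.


Answer: Vega = 8.621141

Derivation:
d1 = -0.0006493390; d2 = -0.4506493390
phi(d1) = 0.3989421963; exp(-qT) = 1.0000000000; exp(-rT) = 0.9900498337
Vega = S * exp(-qT) * phi(d1) * sqrt(T) = 21.6100 * 1.0000000000 * 0.3989421963 * 1.0000000000 = 8.621141


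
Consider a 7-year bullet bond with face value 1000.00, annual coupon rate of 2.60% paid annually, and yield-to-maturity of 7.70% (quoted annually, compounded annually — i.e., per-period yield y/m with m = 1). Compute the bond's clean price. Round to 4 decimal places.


Coupon per period c = face * coupon_rate / m = 26.000000
Periods per year m = 1; per-period yield y/m = 0.077000
Number of cashflows N = 7
Cashflows (t years, CF_t, discount factor 1/(1+y/m)^(m*t), PV):
  t = 1.0000: CF_t = 26.000000, DF = 0.928505, PV = 24.141133
  t = 2.0000: CF_t = 26.000000, DF = 0.862122, PV = 22.415165
  t = 3.0000: CF_t = 26.000000, DF = 0.800484, PV = 20.812595
  t = 4.0000: CF_t = 26.000000, DF = 0.743254, PV = 19.324601
  t = 5.0000: CF_t = 26.000000, DF = 0.690115, PV = 17.942991
  t = 6.0000: CF_t = 26.000000, DF = 0.640775, PV = 16.660158
  t = 7.0000: CF_t = 1026.000000, DF = 0.594963, PV = 610.432205
Price P = sum_t PV_t = 731.728848

Answer: Price = 731.7288


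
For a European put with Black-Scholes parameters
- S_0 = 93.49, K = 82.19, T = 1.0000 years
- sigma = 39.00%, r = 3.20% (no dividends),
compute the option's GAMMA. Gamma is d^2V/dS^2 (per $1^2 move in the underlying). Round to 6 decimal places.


Answer: Gamma = 0.009099

Derivation:
d1 = 0.6073611245; d2 = 0.2173611245
phi(d1) = 0.3317471154; exp(-qT) = 1.0000000000; exp(-rT) = 0.9685065821
Gamma = exp(-qT) * phi(d1) / (S * sigma * sqrt(T)) = 1.0000000000 * 0.3317471154 / (93.4900 * 0.3900 * 1.0000000000) = 0.009099


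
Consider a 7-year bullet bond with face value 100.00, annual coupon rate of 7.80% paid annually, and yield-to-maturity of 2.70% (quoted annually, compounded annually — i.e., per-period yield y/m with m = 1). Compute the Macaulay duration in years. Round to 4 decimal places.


Coupon per period c = face * coupon_rate / m = 7.800000
Periods per year m = 1; per-period yield y/m = 0.027000
Number of cashflows N = 7
Cashflows (t years, CF_t, discount factor 1/(1+y/m)^(m*t), PV):
  t = 1.0000: CF_t = 7.800000, DF = 0.973710, PV = 7.594937
  t = 2.0000: CF_t = 7.800000, DF = 0.948111, PV = 7.395265
  t = 3.0000: CF_t = 7.800000, DF = 0.923185, PV = 7.200842
  t = 4.0000: CF_t = 7.800000, DF = 0.898914, PV = 7.011531
  t = 5.0000: CF_t = 7.800000, DF = 0.875282, PV = 6.827196
  t = 6.0000: CF_t = 7.800000, DF = 0.852270, PV = 6.647708
  t = 7.0000: CF_t = 107.800000, DF = 0.829864, PV = 89.459333
Price P = sum_t PV_t = 132.136811
Macaulay numerator sum_t t * PV_t:
  t * PV_t at t = 1.0000: 7.594937
  t * PV_t at t = 2.0000: 14.790529
  t * PV_t at t = 3.0000: 21.602526
  t * PV_t at t = 4.0000: 28.046122
  t * PV_t at t = 5.0000: 34.135981
  t * PV_t at t = 6.0000: 39.886249
  t * PV_t at t = 7.0000: 626.215331
Macaulay duration D = (sum_t t * PV_t) / P = 772.271674 / 132.136811 = 5.844485

Answer: Macaulay duration = 5.8445 years


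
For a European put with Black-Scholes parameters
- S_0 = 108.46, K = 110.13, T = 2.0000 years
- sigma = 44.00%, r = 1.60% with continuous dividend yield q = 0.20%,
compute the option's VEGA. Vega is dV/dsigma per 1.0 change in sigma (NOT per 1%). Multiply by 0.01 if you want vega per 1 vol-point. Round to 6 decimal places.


Answer: Vega = 57.687908

Derivation:
d1 = 0.3315687260; d2 = -0.2906852414
phi(d1) = 0.3776046828; exp(-qT) = 0.9960079893; exp(-rT) = 0.9685065821
Vega = S * exp(-qT) * phi(d1) * sqrt(T) = 108.4600 * 0.9960079893 * 0.3776046828 * 1.4142135624 = 57.687908


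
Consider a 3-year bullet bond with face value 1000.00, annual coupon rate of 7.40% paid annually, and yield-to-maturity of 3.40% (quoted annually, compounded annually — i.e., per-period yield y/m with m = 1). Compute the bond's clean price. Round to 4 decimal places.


Answer: Price = 1112.2799

Derivation:
Coupon per period c = face * coupon_rate / m = 74.000000
Periods per year m = 1; per-period yield y/m = 0.034000
Number of cashflows N = 3
Cashflows (t years, CF_t, discount factor 1/(1+y/m)^(m*t), PV):
  t = 1.0000: CF_t = 74.000000, DF = 0.967118, PV = 71.566731
  t = 2.0000: CF_t = 74.000000, DF = 0.935317, PV = 69.213473
  t = 3.0000: CF_t = 1074.000000, DF = 0.904562, PV = 971.499687
Price P = sum_t PV_t = 1112.279891


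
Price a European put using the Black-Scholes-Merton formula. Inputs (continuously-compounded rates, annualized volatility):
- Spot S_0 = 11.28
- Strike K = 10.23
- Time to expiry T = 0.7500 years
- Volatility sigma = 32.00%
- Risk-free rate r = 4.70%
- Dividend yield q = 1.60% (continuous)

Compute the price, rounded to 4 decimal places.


d1 = (ln(S/K) + (r - q + 0.5*sigma^2) * T) / (sigma * sqrt(T)) = 0.57502884
d2 = d1 - sigma * sqrt(T) = 0.29790071
exp(-rT) = 0.96536405; exp(-qT) = 0.98807171
P = K * exp(-rT) * N(-d2) - S_0 * exp(-qT) * N(-d1)
N(-d1) = 0.28263590; N(-d2) = 0.38288947
P = 10.2300 * 0.96536405 * 0.38288947 - 11.2800 * 0.98807171 * 0.28263590 = 0.6312

Answer: Price = 0.6312


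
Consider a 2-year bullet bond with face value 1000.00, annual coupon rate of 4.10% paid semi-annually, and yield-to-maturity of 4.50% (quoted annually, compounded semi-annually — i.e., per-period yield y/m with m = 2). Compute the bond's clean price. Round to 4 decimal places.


Answer: Price = 992.4305

Derivation:
Coupon per period c = face * coupon_rate / m = 20.500000
Periods per year m = 2; per-period yield y/m = 0.022500
Number of cashflows N = 4
Cashflows (t years, CF_t, discount factor 1/(1+y/m)^(m*t), PV):
  t = 0.5000: CF_t = 20.500000, DF = 0.977995, PV = 20.048900
  t = 1.0000: CF_t = 20.500000, DF = 0.956474, PV = 19.607726
  t = 1.5000: CF_t = 20.500000, DF = 0.935427, PV = 19.176260
  t = 2.0000: CF_t = 1020.500000, DF = 0.914843, PV = 933.597634
Price P = sum_t PV_t = 992.430520


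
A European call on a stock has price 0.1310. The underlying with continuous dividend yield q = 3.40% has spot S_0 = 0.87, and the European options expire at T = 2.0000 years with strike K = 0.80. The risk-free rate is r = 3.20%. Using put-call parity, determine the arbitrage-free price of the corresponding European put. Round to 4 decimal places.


Answer: Put price = 0.0686

Derivation:
Put-call parity: C - P = S_0 * exp(-qT) - K * exp(-rT).
S_0 * exp(-qT) = 0.8700 * 0.93426047 = 0.81280661
K * exp(-rT) = 0.8000 * 0.93800500 = 0.75040400
P = C - S*exp(-qT) + K*exp(-rT)
P = 0.1310 - 0.81280661 + 0.75040400 = 0.0686


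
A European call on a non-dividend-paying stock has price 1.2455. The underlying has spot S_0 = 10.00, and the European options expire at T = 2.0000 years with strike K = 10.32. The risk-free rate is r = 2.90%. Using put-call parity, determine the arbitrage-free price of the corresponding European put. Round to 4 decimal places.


Answer: Put price = 0.9840

Derivation:
Put-call parity: C - P = S_0 * exp(-qT) - K * exp(-rT).
S_0 * exp(-qT) = 10.0000 * 1.00000000 = 10.00000000
K * exp(-rT) = 10.3200 * 0.94364995 = 9.73846746
P = C - S*exp(-qT) + K*exp(-rT)
P = 1.2455 - 10.00000000 + 9.73846746 = 0.9840


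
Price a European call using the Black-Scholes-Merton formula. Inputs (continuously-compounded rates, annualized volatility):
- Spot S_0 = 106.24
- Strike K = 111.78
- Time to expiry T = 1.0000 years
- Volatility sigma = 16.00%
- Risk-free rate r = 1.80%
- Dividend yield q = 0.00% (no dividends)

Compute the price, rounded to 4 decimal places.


Answer: Price = 5.2584

Derivation:
d1 = (ln(S/K) + (r - q + 0.5*sigma^2) * T) / (sigma * sqrt(T)) = -0.12519980
d2 = d1 - sigma * sqrt(T) = -0.28519980
exp(-rT) = 0.98216103; exp(-qT) = 1.00000000
C = S_0 * exp(-qT) * N(d1) - K * exp(-rT) * N(d2)
N(d1) = 0.45018269; N(d2) = 0.38774554
C = 106.2400 * 1.00000000 * 0.45018269 - 111.7800 * 0.98216103 * 0.38774554 = 5.2584


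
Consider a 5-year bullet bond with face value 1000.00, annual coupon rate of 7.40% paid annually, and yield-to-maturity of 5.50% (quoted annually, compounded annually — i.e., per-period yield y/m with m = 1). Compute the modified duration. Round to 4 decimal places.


Answer: Modified duration = 4.1556

Derivation:
Coupon per period c = face * coupon_rate / m = 74.000000
Periods per year m = 1; per-period yield y/m = 0.055000
Number of cashflows N = 5
Cashflows (t years, CF_t, discount factor 1/(1+y/m)^(m*t), PV):
  t = 1.0000: CF_t = 74.000000, DF = 0.947867, PV = 70.142180
  t = 2.0000: CF_t = 74.000000, DF = 0.898452, PV = 66.485479
  t = 3.0000: CF_t = 74.000000, DF = 0.851614, PV = 63.019411
  t = 4.0000: CF_t = 74.000000, DF = 0.807217, PV = 59.734039
  t = 5.0000: CF_t = 1074.000000, DF = 0.765134, PV = 821.754296
Price P = sum_t PV_t = 1081.135405
First compute Macaulay numerator sum_t t * PV_t:
  t * PV_t at t = 1.0000: 70.142180
  t * PV_t at t = 2.0000: 132.970958
  t * PV_t at t = 3.0000: 189.058233
  t * PV_t at t = 4.0000: 238.936156
  t * PV_t at t = 5.0000: 4108.771480
Macaulay duration D = 4739.879007 / 1081.135405 = 4.384168
Modified duration = D / (1 + y/m) = 4.384168 / (1 + 0.055000) = 4.155609
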